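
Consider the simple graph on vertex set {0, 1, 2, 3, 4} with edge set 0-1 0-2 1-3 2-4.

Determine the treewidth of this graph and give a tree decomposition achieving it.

Every bag has size at most 2, so the width is 2 − 1 = 1 and tw(G) ≤ 1. G has an edge, so its treewidth is at least 1. Combining the bounds, tw(G) = 1.

Treewidth 1.
Bags: B1 = {0, 1}  B2 = {0, 2}  B3 = {2, 4}  B4 = {1, 3}
Tree: B1–B2, B2–B3, B1–B4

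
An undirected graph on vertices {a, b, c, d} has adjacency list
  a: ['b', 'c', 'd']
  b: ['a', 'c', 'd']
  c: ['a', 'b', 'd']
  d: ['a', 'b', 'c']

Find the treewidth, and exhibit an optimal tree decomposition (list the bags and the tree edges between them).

With just one bag of size 4, the width is 4 − 1 = 3, so tw(G) ≤ 3. For the lower bound, the 4 vertices {a, b, c, d} are pairwise adjacent, and any tree decomposition puts a clique entirely inside one bag — forcing width ≥ 3. The upper and lower bounds meet at 3, so that is the treewidth.

Treewidth 3.
Bags: B1 = {a, b, c, d}
Tree: (single bag)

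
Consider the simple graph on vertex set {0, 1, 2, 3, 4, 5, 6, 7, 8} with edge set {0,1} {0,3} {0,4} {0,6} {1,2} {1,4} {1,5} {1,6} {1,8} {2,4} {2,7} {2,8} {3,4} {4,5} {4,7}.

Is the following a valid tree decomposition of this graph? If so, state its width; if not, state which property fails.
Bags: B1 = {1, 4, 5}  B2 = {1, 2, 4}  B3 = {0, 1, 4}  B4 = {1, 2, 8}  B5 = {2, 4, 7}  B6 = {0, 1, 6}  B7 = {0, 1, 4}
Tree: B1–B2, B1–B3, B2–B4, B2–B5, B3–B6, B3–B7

A tree decomposition must satisfy three properties: every vertex lies in some bag; for every edge, both endpoints lie together in some bag; and for every vertex, the bags containing it form a connected subtree. Here vertex 3 appears in no bag, so the decomposition is invalid.

No — vertex 3 appears in no bag.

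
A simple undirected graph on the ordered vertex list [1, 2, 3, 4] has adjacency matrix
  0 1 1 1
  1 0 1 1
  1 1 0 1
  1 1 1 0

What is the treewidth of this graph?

3

A width-3 tree decomposition is:
Bags: B1 = {1, 2, 3, 4}
Tree: (single bag)
With just one bag of size 4, the width is 4 − 1 = 3, so tw(G) ≤ 3. Conversely, {1, 2, 3, 4} is a clique of size 4, and the vertices of any clique must share a bag in every tree decomposition; so some bag has ≥ 4 vertices and tw(G) ≥ 3. Combining the bounds, tw(G) = 3.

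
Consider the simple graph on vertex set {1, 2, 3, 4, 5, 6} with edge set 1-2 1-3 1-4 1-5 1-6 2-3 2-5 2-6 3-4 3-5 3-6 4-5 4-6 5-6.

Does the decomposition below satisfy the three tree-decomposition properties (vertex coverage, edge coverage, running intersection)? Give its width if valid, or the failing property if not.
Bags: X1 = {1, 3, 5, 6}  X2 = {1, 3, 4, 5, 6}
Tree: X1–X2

No — vertex 2 appears in no bag.

A tree decomposition must satisfy three properties: every vertex lies in some bag; for every edge, both endpoints lie together in some bag; and for every vertex, the bags containing it form a connected subtree. Here vertex 2 appears in no bag, so the decomposition is invalid.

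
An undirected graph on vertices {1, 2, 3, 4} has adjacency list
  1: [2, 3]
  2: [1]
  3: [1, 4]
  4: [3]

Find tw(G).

A width-1 tree decomposition is:
Bags: B1 = {1, 2}  B2 = {1, 3}  B3 = {3, 4}
Tree: B1–B2, B2–B3
Each bag holds 2 vertices, so the decomposition has width 1, which upper-bounds the treewidth. Any graph with an edge has treewidth ≥ 1, and G has the edge 1–2. The upper and lower bounds meet at 1, so that is the treewidth.

1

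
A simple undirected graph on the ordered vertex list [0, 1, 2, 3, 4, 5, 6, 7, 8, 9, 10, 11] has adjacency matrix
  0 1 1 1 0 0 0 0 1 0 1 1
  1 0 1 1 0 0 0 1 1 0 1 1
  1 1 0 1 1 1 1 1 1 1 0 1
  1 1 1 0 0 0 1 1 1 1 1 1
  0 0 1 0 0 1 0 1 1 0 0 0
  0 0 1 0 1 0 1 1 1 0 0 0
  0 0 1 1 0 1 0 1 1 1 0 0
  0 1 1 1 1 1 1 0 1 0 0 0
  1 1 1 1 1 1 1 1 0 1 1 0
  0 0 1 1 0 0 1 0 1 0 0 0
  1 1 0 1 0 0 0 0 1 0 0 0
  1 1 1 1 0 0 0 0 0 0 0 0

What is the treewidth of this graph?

4

A width-4 tree decomposition is:
Bags: B1 = {0, 1, 2, 3, 11}  B2 = {0, 1, 2, 3, 8}  B3 = {1, 2, 3, 7, 8}  B4 = {0, 1, 3, 8, 10}  B5 = {2, 3, 6, 7, 8}  B6 = {2, 3, 6, 8, 9}  B7 = {2, 5, 6, 7, 8}  B8 = {2, 4, 5, 7, 8}
Tree: B1–B2, B2–B3, B2–B4, B3–B5, B5–B6, B5–B7, B7–B8
Each bag holds 5 vertices, so the decomposition has width 4, which upper-bounds the treewidth. For the lower bound, the 5 vertices {0, 1, 2, 3, 8} are pairwise adjacent, and any tree decomposition puts a clique entirely inside one bag — forcing width ≥ 4. Hence tw(G) = 4 exactly.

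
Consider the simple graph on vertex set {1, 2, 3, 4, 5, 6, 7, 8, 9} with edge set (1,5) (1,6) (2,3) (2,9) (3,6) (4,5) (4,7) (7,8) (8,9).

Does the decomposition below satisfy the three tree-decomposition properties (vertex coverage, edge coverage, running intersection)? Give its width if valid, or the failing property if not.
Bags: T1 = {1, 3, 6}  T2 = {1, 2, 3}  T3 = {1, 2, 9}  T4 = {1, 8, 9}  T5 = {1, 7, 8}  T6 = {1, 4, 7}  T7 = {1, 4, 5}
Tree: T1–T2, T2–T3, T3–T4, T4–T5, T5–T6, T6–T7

Every vertex of G appears in some bag (union = {1, 2, 3, 4, 5, 6, 7, 8, 9}); every edge is covered by a bag; and for each vertex v the set of bags containing v is connected in the bag tree. The decomposition is therefore valid. The largest bag has 3 vertices, so the width is 2.

Yes; width 2.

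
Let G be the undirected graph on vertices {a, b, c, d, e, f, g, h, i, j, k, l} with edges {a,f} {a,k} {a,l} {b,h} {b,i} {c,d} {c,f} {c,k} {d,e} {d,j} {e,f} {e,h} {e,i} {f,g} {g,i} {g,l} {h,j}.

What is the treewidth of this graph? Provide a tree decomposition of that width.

Treewidth 3.
One such decomposition:
Bags: B1 = {b, d, h, j}  B2 = {b, d, e, h}  B3 = {b, d, e, i}  B4 = {c, d, e, i}  B5 = {c, e, f, i}  B6 = {c, f, g, i}  B7 = {c, f, g, k}  B8 = {a, f, g, k}  B9 = {a, g, k, l}
Tree: B1–B2, B2–B3, B3–B4, B4–B5, B5–B6, B6–B7, B7–B8, B8–B9

The largest bag has 4 vertices, giving width 3; this decomposition certifies tw(G) ≤ 3. For the lower bound: the 4 vertex sets {b,h,j}, {d}, {e}, {c,f,g,i} are disjoint, each induces a connected subgraph, and every pair is joined by at least one edge of G. Contracting each set to a single vertex therefore yields K_{4} as a minor, and since treewidth is minor-monotone, tw(G) ≥ tw(K_{4}) = 3. The upper and lower bounds meet at 3, so that is the treewidth.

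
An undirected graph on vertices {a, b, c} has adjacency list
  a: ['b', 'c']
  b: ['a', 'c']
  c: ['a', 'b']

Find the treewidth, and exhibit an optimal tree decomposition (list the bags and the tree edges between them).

Treewidth 2.
Bags: B1 = {a, b, c}
Tree: (single bag)

With just one bag of size 3, the width is 3 − 1 = 2, so tw(G) ≤ 2. On the other hand G contains the 3-clique {a, b, c}. A clique must lie in a single bag of any decomposition, so no decomposition can have width below 2. Therefore the treewidth is 2.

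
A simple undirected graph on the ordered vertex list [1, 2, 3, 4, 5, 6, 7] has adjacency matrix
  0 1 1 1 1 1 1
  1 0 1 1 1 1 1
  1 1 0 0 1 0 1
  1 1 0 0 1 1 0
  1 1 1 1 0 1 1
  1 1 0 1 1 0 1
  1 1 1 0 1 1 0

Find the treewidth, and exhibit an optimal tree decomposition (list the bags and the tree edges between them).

Every bag has size at most 5, so the width is 5 − 1 = 4 and tw(G) ≤ 4. Conversely, {1, 2, 3, 5, 7} is a clique of size 5, and the vertices of any clique must share a bag in every tree decomposition; so some bag has ≥ 5 vertices and tw(G) ≥ 4. Hence tw(G) = 4 exactly.

Treewidth 4.
One such decomposition:
Bags: B1 = {1, 2, 5, 6, 7}  B2 = {1, 2, 3, 5, 7}  B3 = {1, 2, 4, 5, 6}
Tree: B1–B2, B1–B3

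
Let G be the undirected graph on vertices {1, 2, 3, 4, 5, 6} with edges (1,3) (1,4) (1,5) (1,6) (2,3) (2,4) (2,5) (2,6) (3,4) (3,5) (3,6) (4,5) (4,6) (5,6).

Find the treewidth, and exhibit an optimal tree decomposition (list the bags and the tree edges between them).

The largest bag has 5 vertices, giving width 4; this decomposition certifies tw(G) ≤ 4. Conversely, {1, 3, 4, 5, 6} is a clique of size 5, and the vertices of any clique must share a bag in every tree decomposition; so some bag has ≥ 5 vertices and tw(G) ≥ 4. Combining the bounds, tw(G) = 4.

Treewidth 4.
One optimal decomposition is:
Bags: B1 = {1, 3, 4, 5, 6}  B2 = {2, 3, 4, 5, 6}
Tree: B1–B2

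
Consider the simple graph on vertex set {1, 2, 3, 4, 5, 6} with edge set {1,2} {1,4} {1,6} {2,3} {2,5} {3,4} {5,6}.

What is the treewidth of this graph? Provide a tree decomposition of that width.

Treewidth 2.
One such decomposition:
Bags: B1 = {1, 3, 4}  B2 = {1, 2, 3}  B3 = {1, 2, 6}  B4 = {2, 5, 6}
Tree: B1–B2, B2–B3, B3–B4

Every bag has size at most 3, so the width is 3 − 1 = 2 and tw(G) ≤ 2. Since 4–3–2–1–4 is a cycle in G, G is not acyclic. Forests are exactly the graphs of treewidth ≤ 1, so tw(G) ≥ 2. Hence tw(G) = 2 exactly.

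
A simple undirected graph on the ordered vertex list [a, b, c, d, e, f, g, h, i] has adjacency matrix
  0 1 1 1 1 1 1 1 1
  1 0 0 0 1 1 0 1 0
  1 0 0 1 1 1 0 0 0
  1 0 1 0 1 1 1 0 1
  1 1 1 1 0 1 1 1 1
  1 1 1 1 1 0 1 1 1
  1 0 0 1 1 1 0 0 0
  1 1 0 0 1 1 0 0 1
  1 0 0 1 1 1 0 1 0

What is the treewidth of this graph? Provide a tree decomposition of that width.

Treewidth 4.
Bags: B1 = {a, c, d, e, f}  B2 = {a, d, e, f, i}  B3 = {a, d, e, f, g}  B4 = {a, e, f, h, i}  B5 = {a, b, e, f, h}
Tree: B1–B2, B2–B3, B2–B4, B4–B5

Each bag holds 5 vertices, so the decomposition has width 4, which upper-bounds the treewidth. On the other hand G contains the 5-clique {a, d, e, f, g}. A clique must lie in a single bag of any decomposition, so no decomposition can have width below 4. Combining the bounds, tw(G) = 4.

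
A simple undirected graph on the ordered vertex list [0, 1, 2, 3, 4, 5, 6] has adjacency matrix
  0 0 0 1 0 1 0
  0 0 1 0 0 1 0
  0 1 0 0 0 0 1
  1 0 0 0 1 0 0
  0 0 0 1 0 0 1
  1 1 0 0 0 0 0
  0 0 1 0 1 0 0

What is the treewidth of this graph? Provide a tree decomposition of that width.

The largest bag has 3 vertices, giving width 2; this decomposition certifies tw(G) ≤ 2. Since 2–6–4–3–0–5–1–2 is a cycle in G, G is not acyclic. Forests are exactly the graphs of treewidth ≤ 1, so tw(G) ≥ 2. Therefore the treewidth is 2.

Treewidth 2.
One optimal decomposition is:
Bags: B1 = {2, 4, 6}  B2 = {2, 3, 4}  B3 = {0, 2, 3}  B4 = {0, 2, 5}  B5 = {1, 2, 5}
Tree: B1–B2, B2–B3, B3–B4, B4–B5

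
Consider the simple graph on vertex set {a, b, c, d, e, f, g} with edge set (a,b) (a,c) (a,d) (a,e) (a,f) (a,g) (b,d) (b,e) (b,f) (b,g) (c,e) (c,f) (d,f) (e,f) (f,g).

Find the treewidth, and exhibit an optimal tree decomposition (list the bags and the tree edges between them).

The largest bag has 4 vertices, giving width 3; this decomposition certifies tw(G) ≤ 3. On the other hand G contains the 4-clique {a, c, e, f}. A clique must lie in a single bag of any decomposition, so no decomposition can have width below 3. The upper and lower bounds meet at 3, so that is the treewidth.

Treewidth 3.
Bags: B1 = {a, b, e, f}  B2 = {a, c, e, f}  B3 = {a, b, f, g}  B4 = {a, b, d, f}
Tree: B1–B2, B1–B3, B3–B4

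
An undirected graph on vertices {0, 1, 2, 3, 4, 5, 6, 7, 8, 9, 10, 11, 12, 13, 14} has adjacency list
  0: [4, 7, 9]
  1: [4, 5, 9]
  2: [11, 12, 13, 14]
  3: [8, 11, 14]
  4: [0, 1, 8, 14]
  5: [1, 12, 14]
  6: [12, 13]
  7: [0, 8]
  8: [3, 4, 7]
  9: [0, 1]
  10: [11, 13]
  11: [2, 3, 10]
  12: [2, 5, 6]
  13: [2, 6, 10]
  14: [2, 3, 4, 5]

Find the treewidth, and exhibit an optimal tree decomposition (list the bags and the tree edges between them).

The largest bag has 4 vertices, giving width 3; this decomposition certifies tw(G) ≤ 3. For the lower bound: the 4 vertex sets {0,7,9}, {1}, {4}, {3,5,8,14} are disjoint, each induces a connected subgraph, and every pair is joined by at least one edge of G. Contracting each set to a single vertex therefore yields K_{4} as a minor, and since treewidth is minor-monotone, tw(G) ≥ tw(K_{4}) = 3. The upper and lower bounds meet at 3, so that is the treewidth.

Treewidth 3.
Bags: B1 = {0, 1, 7, 9}  B2 = {0, 1, 4, 7}  B3 = {1, 4, 7, 8}  B4 = {1, 4, 5, 8}  B5 = {4, 5, 8, 14}  B6 = {3, 5, 8, 14}  B7 = {3, 5, 12, 14}  B8 = {2, 3, 12, 14}  B9 = {2, 3, 11, 12}  B10 = {2, 6, 11, 12}  B11 = {2, 6, 11, 13}  B12 = {6, 10, 11, 13}
Tree: B1–B2, B2–B3, B3–B4, B4–B5, B5–B6, B6–B7, B7–B8, B8–B9, B9–B10, B10–B11, B11–B12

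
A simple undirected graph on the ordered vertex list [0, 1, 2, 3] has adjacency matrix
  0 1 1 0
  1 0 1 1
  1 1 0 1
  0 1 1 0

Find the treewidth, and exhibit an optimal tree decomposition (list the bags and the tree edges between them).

The largest bag has 3 vertices, giving width 2; this decomposition certifies tw(G) ≤ 2. For the lower bound, the 3 vertices {0, 1, 2} are pairwise adjacent, and any tree decomposition puts a clique entirely inside one bag — forcing width ≥ 2. Hence tw(G) = 2 exactly.

Treewidth 2.
One optimal decomposition is:
Bags: B1 = {0, 1, 2}  B2 = {1, 2, 3}
Tree: B1–B2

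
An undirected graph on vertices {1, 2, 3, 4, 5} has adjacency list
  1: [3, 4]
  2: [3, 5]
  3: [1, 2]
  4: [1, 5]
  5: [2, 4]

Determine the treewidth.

A width-2 tree decomposition is:
Bags: B1 = {1, 3, 4}  B2 = {3, 4, 5}  B3 = {2, 3, 5}
Tree: B1–B2, B2–B3
Each bag holds 3 vertices, so the decomposition has width 2, which upper-bounds the treewidth. The edges 3–1–4–5–2–3 form a cycle, so G is not a tree and its treewidth is at least 2. Combining the bounds, tw(G) = 2.

2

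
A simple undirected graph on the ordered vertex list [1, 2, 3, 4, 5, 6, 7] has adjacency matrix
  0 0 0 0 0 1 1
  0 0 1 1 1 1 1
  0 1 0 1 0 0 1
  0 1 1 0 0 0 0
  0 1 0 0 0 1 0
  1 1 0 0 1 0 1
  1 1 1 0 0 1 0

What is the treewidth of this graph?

2

A width-2 tree decomposition is:
Bags: B1 = {2, 6, 7}  B2 = {1, 6, 7}  B3 = {2, 5, 6}  B4 = {2, 3, 7}  B5 = {2, 3, 4}
Tree: B1–B2, B1–B3, B1–B4, B4–B5
Each bag holds 3 vertices, so the decomposition has width 2, which upper-bounds the treewidth. On the other hand G contains the 3-clique {1, 6, 7}. A clique must lie in a single bag of any decomposition, so no decomposition can have width below 2. Therefore the treewidth is 2.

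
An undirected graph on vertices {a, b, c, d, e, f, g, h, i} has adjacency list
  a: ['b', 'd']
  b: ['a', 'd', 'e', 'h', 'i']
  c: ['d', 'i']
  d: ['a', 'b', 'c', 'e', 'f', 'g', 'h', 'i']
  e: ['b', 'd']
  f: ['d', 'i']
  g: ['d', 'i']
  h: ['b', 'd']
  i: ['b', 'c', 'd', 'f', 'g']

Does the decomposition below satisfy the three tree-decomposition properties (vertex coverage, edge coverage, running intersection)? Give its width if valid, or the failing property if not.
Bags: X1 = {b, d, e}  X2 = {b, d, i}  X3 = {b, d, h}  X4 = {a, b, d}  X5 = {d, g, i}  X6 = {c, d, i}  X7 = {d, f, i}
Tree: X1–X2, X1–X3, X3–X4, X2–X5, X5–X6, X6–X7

Checking the three conditions: (i) the bags cover all of {a, b, c, d, e, f, g, h, i}; (ii) for each edge, some bag contains both endpoints; (iii) the bags containing any fixed vertex form a subtree. All hold, so the decomposition is valid with width 3 − 1 = 2.

Yes; width 2.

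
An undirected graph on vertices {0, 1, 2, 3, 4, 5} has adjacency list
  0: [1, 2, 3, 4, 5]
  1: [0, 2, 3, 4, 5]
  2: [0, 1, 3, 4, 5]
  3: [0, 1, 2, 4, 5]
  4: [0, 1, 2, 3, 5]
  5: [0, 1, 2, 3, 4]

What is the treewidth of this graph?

A width-5 tree decomposition is:
Bags: B1 = {0, 1, 2, 3, 4, 5}
Tree: (single bag)
With just one bag of size 6, the width is 6 − 1 = 5, so tw(G) ≤ 5. Conversely, {0, 1, 2, 3, 4, 5} is a clique of size 6, and the vertices of any clique must share a bag in every tree decomposition; so some bag has ≥ 6 vertices and tw(G) ≥ 5. The upper and lower bounds meet at 5, so that is the treewidth.

5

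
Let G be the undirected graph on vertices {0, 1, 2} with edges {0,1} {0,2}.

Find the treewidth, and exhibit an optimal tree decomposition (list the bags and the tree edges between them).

Treewidth 1.
One such decomposition:
Bags: B1 = {0, 2}  B2 = {0, 1}
Tree: B1–B2

The largest bag has 2 vertices, giving width 1; this decomposition certifies tw(G) ≤ 1. G has an edge, so its treewidth is at least 1. Therefore the treewidth is 1.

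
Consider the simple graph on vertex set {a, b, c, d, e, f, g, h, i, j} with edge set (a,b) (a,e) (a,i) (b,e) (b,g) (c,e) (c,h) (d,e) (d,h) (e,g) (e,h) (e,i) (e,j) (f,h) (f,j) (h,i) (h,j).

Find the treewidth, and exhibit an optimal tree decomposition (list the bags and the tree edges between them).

Treewidth 2.
One such decomposition:
Bags: B1 = {e, h, i}  B2 = {e, h, j}  B3 = {a, e, i}  B4 = {a, b, e}  B5 = {b, e, g}  B6 = {f, h, j}  B7 = {c, e, h}  B8 = {d, e, h}
Tree: B1–B2, B1–B3, B3–B4, B4–B5, B2–B6, B1–B7, B7–B8

The largest bag has 3 vertices, giving width 2; this decomposition certifies tw(G) ≤ 2. Conversely, {b, e, g} is a clique of size 3, and the vertices of any clique must share a bag in every tree decomposition; so some bag has ≥ 3 vertices and tw(G) ≥ 2. Combining the bounds, tw(G) = 2.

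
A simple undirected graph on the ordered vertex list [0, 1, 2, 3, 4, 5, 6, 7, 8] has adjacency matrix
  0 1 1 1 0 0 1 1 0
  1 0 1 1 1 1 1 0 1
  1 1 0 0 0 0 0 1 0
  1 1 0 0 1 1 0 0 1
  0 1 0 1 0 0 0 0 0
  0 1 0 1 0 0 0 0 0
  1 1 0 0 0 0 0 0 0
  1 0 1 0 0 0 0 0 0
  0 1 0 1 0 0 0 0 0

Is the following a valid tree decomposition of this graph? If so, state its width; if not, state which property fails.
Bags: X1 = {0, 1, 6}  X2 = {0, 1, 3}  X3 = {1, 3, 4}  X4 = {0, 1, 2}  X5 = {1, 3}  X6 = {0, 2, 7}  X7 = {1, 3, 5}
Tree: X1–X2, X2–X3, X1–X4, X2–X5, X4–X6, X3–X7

No — vertex 8 appears in no bag.

A tree decomposition must satisfy three properties: every vertex lies in some bag; for every edge, both endpoints lie together in some bag; and for every vertex, the bags containing it form a connected subtree. Here vertex 8 appears in no bag, so the decomposition is invalid.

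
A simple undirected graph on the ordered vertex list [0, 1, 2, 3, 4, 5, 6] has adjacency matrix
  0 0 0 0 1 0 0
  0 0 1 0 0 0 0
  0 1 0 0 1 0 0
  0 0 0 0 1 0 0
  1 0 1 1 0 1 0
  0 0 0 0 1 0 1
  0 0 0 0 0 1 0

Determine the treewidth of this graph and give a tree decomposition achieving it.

Treewidth 1.
One optimal decomposition is:
Bags: B1 = {3, 4}  B2 = {2, 4}  B3 = {4, 5}  B4 = {5, 6}  B5 = {0, 4}  B6 = {1, 2}
Tree: B1–B2, B1–B3, B3–B4, B2–B5, B2–B6

The largest bag has 2 vertices, giving width 1; this decomposition certifies tw(G) ≤ 1. Since G has at least one edge (e.g. 3–4), it is not an edgeless graph, so tw(G) ≥ 1. Hence tw(G) = 1 exactly.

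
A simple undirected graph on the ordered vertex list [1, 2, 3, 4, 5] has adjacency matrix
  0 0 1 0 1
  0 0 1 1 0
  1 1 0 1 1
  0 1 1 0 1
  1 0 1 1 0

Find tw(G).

A width-2 tree decomposition is:
Bags: B1 = {3, 4, 5}  B2 = {2, 3, 4}  B3 = {1, 3, 5}
Tree: B1–B2, B1–B3
Every bag has size at most 3, so the width is 3 − 1 = 2 and tw(G) ≤ 2. On the other hand G contains the 3-clique {1, 3, 5}. A clique must lie in a single bag of any decomposition, so no decomposition can have width below 2. Therefore the treewidth is 2.

2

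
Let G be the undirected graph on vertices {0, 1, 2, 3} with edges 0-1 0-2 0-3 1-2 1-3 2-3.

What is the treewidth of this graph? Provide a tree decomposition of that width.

A single bag containing all 4 vertices is trivially a valid decomposition of width 3. For the lower bound, the 4 vertices {0, 1, 2, 3} are pairwise adjacent, and any tree decomposition puts a clique entirely inside one bag — forcing width ≥ 3. The upper and lower bounds meet at 3, so that is the treewidth.

Treewidth 3.
One optimal decomposition is:
Bags: B1 = {0, 1, 2, 3}
Tree: (single bag)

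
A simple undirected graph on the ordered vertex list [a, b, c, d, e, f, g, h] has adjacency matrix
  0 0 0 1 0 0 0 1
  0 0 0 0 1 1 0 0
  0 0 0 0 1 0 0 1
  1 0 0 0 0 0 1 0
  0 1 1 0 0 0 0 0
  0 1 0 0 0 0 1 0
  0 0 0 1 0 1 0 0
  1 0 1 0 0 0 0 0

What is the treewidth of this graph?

A width-2 tree decomposition is:
Bags: B1 = {d, f, g}  B2 = {a, d, f}  B3 = {a, f, h}  B4 = {c, f, h}  B5 = {c, e, f}  B6 = {b, e, f}
Tree: B1–B2, B2–B3, B3–B4, B4–B5, B5–B6
Every bag has size at most 3, so the width is 3 − 1 = 2 and tw(G) ≤ 2. The edges f–g–d–a–h–c–e–b–f form a cycle, so G is not a tree and its treewidth is at least 2. The upper and lower bounds meet at 2, so that is the treewidth.

2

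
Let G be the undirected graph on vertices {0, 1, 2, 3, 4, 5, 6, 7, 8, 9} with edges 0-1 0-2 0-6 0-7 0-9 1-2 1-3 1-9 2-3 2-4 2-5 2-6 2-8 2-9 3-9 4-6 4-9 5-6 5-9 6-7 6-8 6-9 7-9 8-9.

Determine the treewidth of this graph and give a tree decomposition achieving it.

Each bag holds 4 vertices, so the decomposition has width 3, which upper-bounds the treewidth. Conversely, {0, 1, 2, 9} is a clique of size 4, and the vertices of any clique must share a bag in every tree decomposition; so some bag has ≥ 4 vertices and tw(G) ≥ 3. Therefore the treewidth is 3.

Treewidth 3.
One optimal decomposition is:
Bags: B1 = {0, 2, 6, 9}  B2 = {0, 1, 2, 9}  B3 = {2, 5, 6, 9}  B4 = {1, 2, 3, 9}  B5 = {0, 6, 7, 9}  B6 = {2, 4, 6, 9}  B7 = {2, 6, 8, 9}
Tree: B1–B2, B1–B3, B2–B4, B1–B5, B3–B6, B6–B7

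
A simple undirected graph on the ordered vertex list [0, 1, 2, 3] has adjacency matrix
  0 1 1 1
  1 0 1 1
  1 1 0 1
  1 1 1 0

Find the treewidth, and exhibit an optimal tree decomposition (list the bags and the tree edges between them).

With just one bag of size 4, the width is 4 − 1 = 3, so tw(G) ≤ 3. On the other hand G contains the 4-clique {0, 1, 2, 3}. A clique must lie in a single bag of any decomposition, so no decomposition can have width below 3. The upper and lower bounds meet at 3, so that is the treewidth.

Treewidth 3.
One such decomposition:
Bags: B1 = {0, 1, 2, 3}
Tree: (single bag)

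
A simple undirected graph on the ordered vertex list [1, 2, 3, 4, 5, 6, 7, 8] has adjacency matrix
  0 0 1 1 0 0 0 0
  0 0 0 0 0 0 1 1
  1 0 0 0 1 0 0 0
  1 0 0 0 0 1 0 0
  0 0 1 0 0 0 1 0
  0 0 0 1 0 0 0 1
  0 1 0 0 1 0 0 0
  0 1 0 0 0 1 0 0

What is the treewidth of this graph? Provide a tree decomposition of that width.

The largest bag has 3 vertices, giving width 2; this decomposition certifies tw(G) ≤ 2. Since 3–5–7–2–8–6–4–1–3 is a cycle in G, G is not acyclic. Forests are exactly the graphs of treewidth ≤ 1, so tw(G) ≥ 2. Combining the bounds, tw(G) = 2.

Treewidth 2.
One optimal decomposition is:
Bags: B1 = {3, 5, 7}  B2 = {2, 3, 7}  B3 = {2, 3, 8}  B4 = {3, 6, 8}  B5 = {3, 4, 6}  B6 = {1, 3, 4}
Tree: B1–B2, B2–B3, B3–B4, B4–B5, B5–B6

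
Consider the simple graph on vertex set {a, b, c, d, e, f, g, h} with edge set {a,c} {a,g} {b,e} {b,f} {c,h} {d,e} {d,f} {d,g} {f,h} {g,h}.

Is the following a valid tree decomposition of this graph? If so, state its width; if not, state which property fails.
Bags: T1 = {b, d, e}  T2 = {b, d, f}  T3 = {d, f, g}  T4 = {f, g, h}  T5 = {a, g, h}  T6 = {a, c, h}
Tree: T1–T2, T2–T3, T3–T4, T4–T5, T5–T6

Every vertex of G appears in some bag (union = {a, b, c, d, e, f, g, h}); every edge is covered by a bag; and for each vertex v the set of bags containing v is connected in the bag tree. The decomposition is therefore valid. The largest bag has 3 vertices, so the width is 2.

Yes; width 2.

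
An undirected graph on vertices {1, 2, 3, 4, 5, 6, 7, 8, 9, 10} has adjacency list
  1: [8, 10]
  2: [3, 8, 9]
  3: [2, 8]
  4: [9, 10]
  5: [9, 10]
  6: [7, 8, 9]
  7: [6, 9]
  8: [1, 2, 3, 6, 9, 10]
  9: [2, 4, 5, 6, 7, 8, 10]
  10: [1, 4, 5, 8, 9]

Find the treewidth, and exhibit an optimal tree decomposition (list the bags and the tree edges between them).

Treewidth 2.
One optimal decomposition is:
Bags: B1 = {2, 8, 9}  B2 = {8, 9, 10}  B3 = {2, 3, 8}  B4 = {6, 8, 9}  B5 = {5, 9, 10}  B6 = {4, 9, 10}  B7 = {6, 7, 9}  B8 = {1, 8, 10}
Tree: B1–B2, B1–B3, B2–B4, B2–B5, B2–B6, B4–B7, B2–B8

The largest bag has 3 vertices, giving width 2; this decomposition certifies tw(G) ≤ 2. For the lower bound, the 3 vertices {1, 8, 10} are pairwise adjacent, and any tree decomposition puts a clique entirely inside one bag — forcing width ≥ 2. Combining the bounds, tw(G) = 2.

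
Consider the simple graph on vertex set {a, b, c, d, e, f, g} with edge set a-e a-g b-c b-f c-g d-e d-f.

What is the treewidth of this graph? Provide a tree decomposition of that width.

Every bag has size at most 3, so the width is 3 − 1 = 2 and tw(G) ≤ 2. Since e–d–f–b–c–g–a–e is a cycle in G, G is not acyclic. Forests are exactly the graphs of treewidth ≤ 1, so tw(G) ≥ 2. Combining the bounds, tw(G) = 2.

Treewidth 2.
Bags: B1 = {d, e, f}  B2 = {b, e, f}  B3 = {b, c, e}  B4 = {c, e, g}  B5 = {a, e, g}
Tree: B1–B2, B2–B3, B3–B4, B4–B5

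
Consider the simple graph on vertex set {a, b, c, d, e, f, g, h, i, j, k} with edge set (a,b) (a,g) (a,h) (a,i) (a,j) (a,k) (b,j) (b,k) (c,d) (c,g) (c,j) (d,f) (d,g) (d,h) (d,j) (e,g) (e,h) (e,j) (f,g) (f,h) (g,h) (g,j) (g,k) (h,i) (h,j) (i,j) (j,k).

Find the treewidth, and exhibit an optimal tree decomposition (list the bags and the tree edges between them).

Treewidth 3.
Bags: B1 = {e, g, h, j}  B2 = {a, g, h, j}  B3 = {a, g, j, k}  B4 = {a, b, j, k}  B5 = {d, g, h, j}  B6 = {c, d, g, j}  B7 = {a, h, i, j}  B8 = {d, f, g, h}
Tree: B1–B2, B2–B3, B3–B4, B1–B5, B5–B6, B2–B7, B5–B8

The largest bag has 4 vertices, giving width 3; this decomposition certifies tw(G) ≤ 3. On the other hand G contains the 4-clique {d, g, h, j}. A clique must lie in a single bag of any decomposition, so no decomposition can have width below 3. Therefore the treewidth is 3.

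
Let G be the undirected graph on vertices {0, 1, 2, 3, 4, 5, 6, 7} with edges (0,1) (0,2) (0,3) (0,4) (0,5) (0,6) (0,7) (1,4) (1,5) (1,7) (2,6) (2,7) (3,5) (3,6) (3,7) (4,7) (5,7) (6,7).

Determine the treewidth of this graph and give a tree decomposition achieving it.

Each bag holds 4 vertices, so the decomposition has width 3, which upper-bounds the treewidth. For the lower bound, the 4 vertices {0, 1, 4, 7} are pairwise adjacent, and any tree decomposition puts a clique entirely inside one bag — forcing width ≥ 3. Hence tw(G) = 3 exactly.

Treewidth 3.
Bags: B1 = {0, 1, 5, 7}  B2 = {0, 3, 5, 7}  B3 = {0, 3, 6, 7}  B4 = {0, 1, 4, 7}  B5 = {0, 2, 6, 7}
Tree: B1–B2, B2–B3, B1–B4, B3–B5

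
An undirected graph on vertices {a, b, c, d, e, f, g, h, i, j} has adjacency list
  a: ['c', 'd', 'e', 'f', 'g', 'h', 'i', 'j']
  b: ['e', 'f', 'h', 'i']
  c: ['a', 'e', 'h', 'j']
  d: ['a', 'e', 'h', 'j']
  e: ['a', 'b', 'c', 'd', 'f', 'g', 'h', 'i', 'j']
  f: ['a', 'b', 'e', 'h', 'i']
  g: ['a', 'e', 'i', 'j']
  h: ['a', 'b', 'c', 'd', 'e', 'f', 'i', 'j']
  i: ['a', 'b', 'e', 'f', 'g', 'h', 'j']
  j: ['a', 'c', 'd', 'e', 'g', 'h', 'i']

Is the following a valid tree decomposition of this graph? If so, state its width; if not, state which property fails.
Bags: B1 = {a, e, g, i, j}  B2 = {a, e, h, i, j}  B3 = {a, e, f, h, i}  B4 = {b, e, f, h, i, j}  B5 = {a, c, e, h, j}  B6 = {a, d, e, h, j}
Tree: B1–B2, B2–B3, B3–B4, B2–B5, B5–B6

No — bags containing vertex j are not connected in the tree.

A tree decomposition must satisfy three properties: every vertex lies in some bag; for every edge, both endpoints lie together in some bag; and for every vertex, the bags containing it form a connected subtree. Here bags containing vertex j are not connected in the tree, so the decomposition is invalid.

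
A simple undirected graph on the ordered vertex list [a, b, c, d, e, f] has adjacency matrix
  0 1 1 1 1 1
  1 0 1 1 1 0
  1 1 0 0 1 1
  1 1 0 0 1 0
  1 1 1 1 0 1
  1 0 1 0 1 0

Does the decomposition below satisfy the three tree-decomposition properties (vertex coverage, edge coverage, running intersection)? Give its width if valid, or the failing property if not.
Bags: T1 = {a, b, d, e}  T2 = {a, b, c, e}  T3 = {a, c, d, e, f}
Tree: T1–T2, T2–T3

No — bags containing vertex d are not connected in the tree.

A tree decomposition must satisfy three properties: every vertex lies in some bag; for every edge, both endpoints lie together in some bag; and for every vertex, the bags containing it form a connected subtree. Here bags containing vertex d are not connected in the tree, so the decomposition is invalid.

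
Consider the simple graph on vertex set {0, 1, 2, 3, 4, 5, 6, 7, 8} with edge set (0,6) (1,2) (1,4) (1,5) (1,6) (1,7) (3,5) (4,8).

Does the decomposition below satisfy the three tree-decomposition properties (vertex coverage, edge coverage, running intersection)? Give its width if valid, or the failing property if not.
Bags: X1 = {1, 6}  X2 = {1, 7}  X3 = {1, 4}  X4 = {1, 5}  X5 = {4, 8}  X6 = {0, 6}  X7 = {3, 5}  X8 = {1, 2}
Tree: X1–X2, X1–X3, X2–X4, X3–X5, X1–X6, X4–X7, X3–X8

Yes; width 1.

Vertex coverage: the bags together contain {0, 1, 2, 3, 4, 5, 6, 7, 8}, the full vertex set. Edge coverage: each edge of G has both endpoints in at least one bag. Running intersection: for every vertex, the bags containing it form a connected subtree. All three properties hold, so this is a valid tree decomposition of width max|bag| − 1 = 1, and hence tw(G) ≤ 1.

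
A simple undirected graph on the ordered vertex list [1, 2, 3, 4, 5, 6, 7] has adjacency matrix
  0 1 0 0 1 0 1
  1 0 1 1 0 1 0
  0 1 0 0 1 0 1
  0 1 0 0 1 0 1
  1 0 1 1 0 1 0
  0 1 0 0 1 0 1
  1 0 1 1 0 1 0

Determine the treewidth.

A width-3 tree decomposition is:
Bags: B1 = {2, 3, 5, 7}  B2 = {2, 5, 6, 7}  B3 = {1, 2, 5, 7}  B4 = {2, 4, 5, 7}
Tree: B1–B2, B2–B3, B3–B4
Each bag holds 4 vertices, so the decomposition has width 3, which upper-bounds the treewidth. For the lower bound: the 4 vertex sets {3,5}, {2,6}, {7}, {1} are disjoint, each induces a connected subgraph, and every pair is joined by at least one edge of G. Contracting each set to a single vertex therefore yields K_{4} as a minor, and since treewidth is minor-monotone, tw(G) ≥ tw(K_{4}) = 3. Combining the bounds, tw(G) = 3.

3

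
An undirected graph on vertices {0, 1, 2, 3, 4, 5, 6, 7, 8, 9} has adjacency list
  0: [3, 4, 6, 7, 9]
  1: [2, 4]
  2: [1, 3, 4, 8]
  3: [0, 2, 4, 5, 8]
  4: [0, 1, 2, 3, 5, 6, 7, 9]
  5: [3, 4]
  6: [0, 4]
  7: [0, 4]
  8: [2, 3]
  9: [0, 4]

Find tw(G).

A width-2 tree decomposition is:
Bags: B1 = {2, 3, 4}  B2 = {2, 3, 8}  B3 = {0, 3, 4}  B4 = {0, 4, 7}  B5 = {3, 4, 5}  B6 = {0, 4, 9}  B7 = {1, 2, 4}  B8 = {0, 4, 6}
Tree: B1–B2, B1–B3, B3–B4, B3–B5, B4–B6, B1–B7, B4–B8
Each bag holds 3 vertices, so the decomposition has width 2, which upper-bounds the treewidth. For the lower bound, the 3 vertices {2, 3, 8} are pairwise adjacent, and any tree decomposition puts a clique entirely inside one bag — forcing width ≥ 2. Therefore the treewidth is 2.

2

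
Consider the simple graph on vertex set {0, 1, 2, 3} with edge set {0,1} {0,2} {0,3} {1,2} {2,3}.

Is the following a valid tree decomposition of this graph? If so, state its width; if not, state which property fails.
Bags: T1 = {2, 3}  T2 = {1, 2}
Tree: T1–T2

No — vertex 0 appears in no bag.

A tree decomposition must satisfy three properties: every vertex lies in some bag; for every edge, both endpoints lie together in some bag; and for every vertex, the bags containing it form a connected subtree. Here vertex 0 appears in no bag, so the decomposition is invalid.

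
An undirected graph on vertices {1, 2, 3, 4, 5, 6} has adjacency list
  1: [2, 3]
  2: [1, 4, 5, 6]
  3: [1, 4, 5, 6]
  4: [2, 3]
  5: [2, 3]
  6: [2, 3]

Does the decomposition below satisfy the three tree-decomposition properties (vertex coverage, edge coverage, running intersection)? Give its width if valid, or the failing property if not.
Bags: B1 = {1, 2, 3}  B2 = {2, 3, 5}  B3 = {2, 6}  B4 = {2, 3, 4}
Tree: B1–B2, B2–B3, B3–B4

No — edge (3,6) lies in no bag.

A tree decomposition must satisfy three properties: every vertex lies in some bag; for every edge, both endpoints lie together in some bag; and for every vertex, the bags containing it form a connected subtree. Here edge (3,6) lies in no bag, so the decomposition is invalid.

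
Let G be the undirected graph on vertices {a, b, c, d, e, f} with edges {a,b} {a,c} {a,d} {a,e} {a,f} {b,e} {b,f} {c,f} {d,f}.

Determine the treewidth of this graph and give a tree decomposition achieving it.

Treewidth 2.
Bags: B1 = {a, c, f}  B2 = {a, d, f}  B3 = {a, b, f}  B4 = {a, b, e}
Tree: B1–B2, B2–B3, B3–B4

Each bag holds 3 vertices, so the decomposition has width 2, which upper-bounds the treewidth. For the lower bound, the 3 vertices {a, b, e} are pairwise adjacent, and any tree decomposition puts a clique entirely inside one bag — forcing width ≥ 2. The upper and lower bounds meet at 2, so that is the treewidth.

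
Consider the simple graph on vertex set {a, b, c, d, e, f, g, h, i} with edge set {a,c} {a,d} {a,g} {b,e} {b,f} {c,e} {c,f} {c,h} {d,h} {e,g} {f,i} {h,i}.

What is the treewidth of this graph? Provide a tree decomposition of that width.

Each bag holds 4 vertices, so the decomposition has width 3, which upper-bounds the treewidth. For the lower bound: the 4 vertex sets {a,d,g}, {h}, {c}, {b,e,f,i} are disjoint, each induces a connected subgraph, and every pair is joined by at least one edge of G. Contracting each set to a single vertex therefore yields K_{4} as a minor, and since treewidth is minor-monotone, tw(G) ≥ tw(K_{4}) = 3. Hence tw(G) = 3 exactly.

Treewidth 3.
Bags: B1 = {a, d, g, h}  B2 = {a, c, g, h}  B3 = {c, e, g, h}  B4 = {c, e, h, i}  B5 = {c, e, f, i}  B6 = {b, e, f, i}
Tree: B1–B2, B2–B3, B3–B4, B4–B5, B5–B6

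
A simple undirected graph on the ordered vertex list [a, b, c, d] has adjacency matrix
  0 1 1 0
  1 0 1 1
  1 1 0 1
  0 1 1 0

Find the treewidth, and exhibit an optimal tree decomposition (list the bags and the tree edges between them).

Each bag holds 3 vertices, so the decomposition has width 2, which upper-bounds the treewidth. For the lower bound, the 3 vertices {b, c, d} are pairwise adjacent, and any tree decomposition puts a clique entirely inside one bag — forcing width ≥ 2. Therefore the treewidth is 2.

Treewidth 2.
Bags: B1 = {a, b, c}  B2 = {b, c, d}
Tree: B1–B2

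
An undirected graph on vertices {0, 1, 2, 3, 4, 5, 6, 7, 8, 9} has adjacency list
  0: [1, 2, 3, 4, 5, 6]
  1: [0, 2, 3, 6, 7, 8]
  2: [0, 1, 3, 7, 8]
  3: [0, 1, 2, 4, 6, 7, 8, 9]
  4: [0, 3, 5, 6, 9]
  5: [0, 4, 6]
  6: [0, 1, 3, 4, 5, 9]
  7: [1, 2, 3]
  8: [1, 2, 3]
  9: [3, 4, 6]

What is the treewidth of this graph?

3

A width-3 tree decomposition is:
Bags: B1 = {0, 3, 4, 6}  B2 = {3, 4, 6, 9}  B3 = {0, 1, 3, 6}  B4 = {0, 4, 5, 6}  B5 = {0, 1, 2, 3}  B6 = {1, 2, 3, 8}  B7 = {1, 2, 3, 7}
Tree: B1–B2, B1–B3, B1–B4, B3–B5, B5–B6, B5–B7
Each bag holds 4 vertices, so the decomposition has width 3, which upper-bounds the treewidth. On the other hand G contains the 4-clique {0, 1, 2, 3}. A clique must lie in a single bag of any decomposition, so no decomposition can have width below 3. The upper and lower bounds meet at 3, so that is the treewidth.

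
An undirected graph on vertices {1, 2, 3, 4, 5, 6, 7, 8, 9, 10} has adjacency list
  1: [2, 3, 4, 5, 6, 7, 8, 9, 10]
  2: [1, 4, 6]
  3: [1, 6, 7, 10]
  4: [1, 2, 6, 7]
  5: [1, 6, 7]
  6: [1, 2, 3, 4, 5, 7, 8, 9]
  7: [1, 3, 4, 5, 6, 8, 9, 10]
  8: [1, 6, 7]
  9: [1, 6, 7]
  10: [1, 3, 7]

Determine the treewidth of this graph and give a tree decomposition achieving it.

Treewidth 3.
One such decomposition:
Bags: B1 = {1, 4, 6, 7}  B2 = {1, 3, 6, 7}  B3 = {1, 5, 6, 7}  B4 = {1, 3, 7, 10}  B5 = {1, 6, 7, 8}  B6 = {1, 6, 7, 9}  B7 = {1, 2, 4, 6}
Tree: B1–B2, B2–B3, B2–B4, B3–B5, B5–B6, B1–B7

The largest bag has 4 vertices, giving width 3; this decomposition certifies tw(G) ≤ 3. Conversely, {1, 3, 7, 10} is a clique of size 4, and the vertices of any clique must share a bag in every tree decomposition; so some bag has ≥ 4 vertices and tw(G) ≥ 3. The upper and lower bounds meet at 3, so that is the treewidth.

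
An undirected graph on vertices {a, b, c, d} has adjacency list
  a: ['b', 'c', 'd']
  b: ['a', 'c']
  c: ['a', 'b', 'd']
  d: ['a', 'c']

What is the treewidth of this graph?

2

A width-2 tree decomposition is:
Bags: B1 = {a, b, c}  B2 = {a, c, d}
Tree: B1–B2
Each bag holds 3 vertices, so the decomposition has width 2, which upper-bounds the treewidth. On the other hand G contains the 3-clique {a, c, d}. A clique must lie in a single bag of any decomposition, so no decomposition can have width below 2. Combining the bounds, tw(G) = 2.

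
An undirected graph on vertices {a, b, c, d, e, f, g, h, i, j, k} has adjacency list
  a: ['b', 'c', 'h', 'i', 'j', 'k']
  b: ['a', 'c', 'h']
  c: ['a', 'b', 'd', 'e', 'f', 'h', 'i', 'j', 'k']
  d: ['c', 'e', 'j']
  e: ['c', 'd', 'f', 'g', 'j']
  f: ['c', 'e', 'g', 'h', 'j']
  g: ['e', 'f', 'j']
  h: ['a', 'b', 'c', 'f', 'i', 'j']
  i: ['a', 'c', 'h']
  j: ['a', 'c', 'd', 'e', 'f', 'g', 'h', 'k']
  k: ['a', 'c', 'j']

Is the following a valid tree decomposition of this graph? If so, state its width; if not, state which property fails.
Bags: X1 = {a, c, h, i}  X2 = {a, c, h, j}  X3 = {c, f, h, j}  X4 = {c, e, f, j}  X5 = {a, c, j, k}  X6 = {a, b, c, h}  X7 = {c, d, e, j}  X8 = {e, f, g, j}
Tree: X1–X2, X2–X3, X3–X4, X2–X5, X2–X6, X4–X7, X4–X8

Vertex coverage: the bags together contain {a, b, c, d, e, f, g, h, i, j, k}, the full vertex set. Edge coverage: each edge of G has both endpoints in at least one bag. Running intersection: for every vertex, the bags containing it form a connected subtree. All three properties hold, so this is a valid tree decomposition of width max|bag| − 1 = 3, and hence tw(G) ≤ 3.

Yes; width 3.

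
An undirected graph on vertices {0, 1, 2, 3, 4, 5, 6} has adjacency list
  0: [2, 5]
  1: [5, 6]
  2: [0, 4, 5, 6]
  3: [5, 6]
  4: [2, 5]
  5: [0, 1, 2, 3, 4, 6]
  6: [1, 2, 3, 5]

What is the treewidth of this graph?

2

A width-2 tree decomposition is:
Bags: B1 = {2, 5, 6}  B2 = {1, 5, 6}  B3 = {3, 5, 6}  B4 = {0, 2, 5}  B5 = {2, 4, 5}
Tree: B1–B2, B1–B3, B1–B4, B4–B5
Every bag has size at most 3, so the width is 3 − 1 = 2 and tw(G) ≤ 2. On the other hand G contains the 3-clique {1, 5, 6}. A clique must lie in a single bag of any decomposition, so no decomposition can have width below 2. Combining the bounds, tw(G) = 2.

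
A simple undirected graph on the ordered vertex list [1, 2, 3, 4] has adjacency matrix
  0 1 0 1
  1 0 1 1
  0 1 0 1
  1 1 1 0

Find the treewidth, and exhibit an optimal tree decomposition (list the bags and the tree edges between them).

Every bag has size at most 3, so the width is 3 − 1 = 2 and tw(G) ≤ 2. Conversely, {1, 2, 4} is a clique of size 3, and the vertices of any clique must share a bag in every tree decomposition; so some bag has ≥ 3 vertices and tw(G) ≥ 2. Hence tw(G) = 2 exactly.

Treewidth 2.
Bags: B1 = {2, 3, 4}  B2 = {1, 2, 4}
Tree: B1–B2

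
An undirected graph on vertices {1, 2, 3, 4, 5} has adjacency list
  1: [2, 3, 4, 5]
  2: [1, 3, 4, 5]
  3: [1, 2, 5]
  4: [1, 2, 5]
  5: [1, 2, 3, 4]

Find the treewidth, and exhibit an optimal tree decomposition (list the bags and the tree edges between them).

Treewidth 3.
Bags: B1 = {1, 2, 4, 5}  B2 = {1, 2, 3, 5}
Tree: B1–B2

The largest bag has 4 vertices, giving width 3; this decomposition certifies tw(G) ≤ 3. Conversely, {1, 2, 3, 5} is a clique of size 4, and the vertices of any clique must share a bag in every tree decomposition; so some bag has ≥ 4 vertices and tw(G) ≥ 3. Therefore the treewidth is 3.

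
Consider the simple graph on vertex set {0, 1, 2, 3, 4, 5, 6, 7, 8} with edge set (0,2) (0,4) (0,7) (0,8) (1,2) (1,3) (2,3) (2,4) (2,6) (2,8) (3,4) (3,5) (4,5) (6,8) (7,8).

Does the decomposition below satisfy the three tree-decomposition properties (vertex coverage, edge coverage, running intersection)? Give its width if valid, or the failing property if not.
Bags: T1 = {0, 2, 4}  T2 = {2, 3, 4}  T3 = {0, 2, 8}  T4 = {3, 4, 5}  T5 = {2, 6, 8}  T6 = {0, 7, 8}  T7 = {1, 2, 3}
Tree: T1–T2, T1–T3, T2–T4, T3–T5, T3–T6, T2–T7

Yes; width 2.

Every vertex of G appears in some bag (union = {0, 1, 2, 3, 4, 5, 6, 7, 8}); every edge is covered by a bag; and for each vertex v the set of bags containing v is connected in the bag tree. The decomposition is therefore valid. The largest bag has 3 vertices, so the width is 2.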